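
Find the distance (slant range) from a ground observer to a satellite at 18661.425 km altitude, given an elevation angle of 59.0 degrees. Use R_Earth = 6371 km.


h = 18661.425 km, el = 59.0 deg
d = -R_E*sin(el) + sqrt((R_E*sin(el))^2 + 2*R_E*h + h^2)
d = -6371.0000*sin(1.0297) + sqrt((6371.0000*0.8571673)^2 + 2*6371.0000*18661.425 + 18661.425^2)
d = 19355.4196 km

19355.4196 km


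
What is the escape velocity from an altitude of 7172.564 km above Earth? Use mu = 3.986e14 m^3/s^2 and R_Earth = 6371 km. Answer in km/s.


r = 6371.0 + 7172.564 = 13543.5640 km = 1.3543564e+07 m
v_esc = sqrt(2*mu/r) = sqrt(2*3.986e14 / 1.3543564e+07)
v_esc = 7672.1514 m/s = 7.6722 km/s

7.6722 km/s


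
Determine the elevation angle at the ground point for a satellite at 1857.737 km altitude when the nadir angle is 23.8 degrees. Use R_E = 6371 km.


r = R_E + alt = 8228.7370 km
Law of sines in the satellite / Earth-center / ground-point triangle:
  sin(nadir)/R_E = sin(90 + el)/r  =>  cos(el) = (r/R_E)*sin(nadir)
cos(el) = (8228.7370 / 6371.0000) * sin(23.8 deg) = 0.5212162
el = arccos(0.5212162) = 58.5861 deg
(Earth-central angle = 90 - nadir - el = 7.6139 deg)

58.5861 degrees


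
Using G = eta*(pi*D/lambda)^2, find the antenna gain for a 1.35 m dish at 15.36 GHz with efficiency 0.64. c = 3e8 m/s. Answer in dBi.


lambda = c/f = 3e8 / 1.536e+10 = 0.01953125 m
G = eta*(pi*D/lambda)^2 = 0.64*(pi*1.35/0.01953125)^2
G = 30177.7724 (linear)
G = 10*log10(30177.7724) = 44.7969 dBi

44.7969 dBi


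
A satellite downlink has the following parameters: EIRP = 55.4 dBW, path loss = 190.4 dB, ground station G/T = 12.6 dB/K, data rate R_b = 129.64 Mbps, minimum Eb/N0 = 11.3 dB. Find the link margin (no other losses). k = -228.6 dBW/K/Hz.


C/N0 = EIRP - FSPL + G/T - k = 55.4 - 190.4 + 12.6 - (-228.6)
C/N0 = 106.2000 dB-Hz
R_b = 129.64 Mbps = 1.2964e+08 bps -> 10*log10(R_b) = 81.1274 dB-Hz
Eb/N0 = C/N0 - 10*log10(R_b) = 106.2000 - 81.1274 = 25.0726 dB
Margin = Eb/N0 - Eb/N0_req = 25.0726 - 11.3 = 13.7726 dB (link closes)

13.7726 dB


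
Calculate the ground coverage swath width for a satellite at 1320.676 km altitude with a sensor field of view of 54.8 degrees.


FOV = 54.8 deg = 0.9564404 rad
swath = 2 * alt * tan(FOV/2) = 2 * 1320.676 * tan(0.4782202)
swath = 2 * 1320.676 * 0.5183508
swath = 1369.1468 km

1369.1468 km


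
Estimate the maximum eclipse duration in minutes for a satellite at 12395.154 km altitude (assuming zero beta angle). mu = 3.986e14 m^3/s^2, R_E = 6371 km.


r = 18766.1540 km
T = 426.4056 min
Eclipse fraction = arcsin(R_E/r)/pi = arcsin(6371.0000/18766.1540)/pi
= arcsin(0.3394942)/pi = 0.1102559
Eclipse duration = 0.1102559 * 426.4056 = 47.0137 min

47.0137 minutes


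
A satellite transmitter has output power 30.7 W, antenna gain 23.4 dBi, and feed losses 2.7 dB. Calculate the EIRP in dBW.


Pt = 30.7 W = 14.8714 dBW
EIRP = Pt_dBW + Gt - losses = 14.8714 + 23.4 - 2.7 = 35.5714 dBW

35.5714 dBW


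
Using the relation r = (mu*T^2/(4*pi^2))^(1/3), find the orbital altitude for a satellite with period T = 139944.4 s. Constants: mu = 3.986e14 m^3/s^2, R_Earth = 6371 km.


T = 139944.4 s
r = (mu*T^2/(4*pi^2))^(1/3) = (3.986e14 * 139944.4^2 / (4*pi^2))^(1/3)
r = 5.8258979e+07 m = 58258.9789 km
alt = r - R_E = 58258.9789 - 6371 = 51887.9789 km

51887.9789 km


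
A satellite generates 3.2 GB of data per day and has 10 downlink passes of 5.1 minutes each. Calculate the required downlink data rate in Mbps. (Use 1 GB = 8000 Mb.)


total contact time = 10 * 5.1 * 60 = 3060.0000 s
data = 3.2 GB = 25600.0000 Mb
rate = 25600.0000 / 3060.0000 = 8.3660 Mbps

8.3660 Mbps


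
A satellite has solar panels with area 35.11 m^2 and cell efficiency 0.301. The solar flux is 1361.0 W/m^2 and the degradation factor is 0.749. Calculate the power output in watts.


P = area * eta * S * degradation
P = 35.11 * 0.301 * 1361.0 * 0.749
P = 10773.0151 W

10773.0151 W


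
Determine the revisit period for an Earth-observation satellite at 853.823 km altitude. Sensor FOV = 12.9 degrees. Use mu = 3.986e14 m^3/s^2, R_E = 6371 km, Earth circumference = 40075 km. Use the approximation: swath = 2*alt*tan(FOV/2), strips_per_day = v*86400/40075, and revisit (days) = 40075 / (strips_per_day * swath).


swath = 2*853.823*tan(0.1125737) = 193.0523 km
v = sqrt(mu/r) = 7427.7117 m/s = 7.4277 km/s
strips/day = v*86400/40075 = 7.4277*86400/40075 = 16.0138
coverage/day = strips * swath = 16.0138 * 193.0523 = 3091.5068 km
revisit = 40075 / 3091.5068 = 12.9629 days

12.9629 days


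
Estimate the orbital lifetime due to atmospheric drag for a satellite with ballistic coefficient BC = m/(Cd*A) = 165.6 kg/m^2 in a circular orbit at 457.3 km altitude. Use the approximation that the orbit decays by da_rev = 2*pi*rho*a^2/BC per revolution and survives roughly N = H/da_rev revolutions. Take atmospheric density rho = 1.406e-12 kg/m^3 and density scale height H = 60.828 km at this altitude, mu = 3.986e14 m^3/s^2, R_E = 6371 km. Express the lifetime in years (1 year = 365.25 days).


a = R_E + alt = 6828.3000 km = 6.8283e+06 m
da_rev = 2*pi*rho*a^2/BC = 2*pi*1.406e-12*(6.8283e+06)^2/165.6 = 2.487311 m per revolution
N = H/da_rev = 60828.0000 m / 2.487311 m = 24455.3281 revolutions
P = 2*pi*sqrt(a^3/mu) = 5615.3924 s
lifetime = N*P = 24455.3281 * 5615.3924 = 1.3732626e+08 s = 1589.4244 days
years = 1589.4244 / 365.25 = 4.3516 years

4.3516 years


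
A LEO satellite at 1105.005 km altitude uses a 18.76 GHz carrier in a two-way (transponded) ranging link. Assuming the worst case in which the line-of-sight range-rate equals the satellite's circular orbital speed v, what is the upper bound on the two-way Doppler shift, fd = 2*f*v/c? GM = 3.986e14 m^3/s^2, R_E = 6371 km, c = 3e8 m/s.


r = 7.476005e+06 m
v = sqrt(mu/r) = 7301.8659 m/s (worst-case radial velocity)
f = 18.76 GHz = 1.876e+10 Hz
fd = 2*f*v/c = 2*1.876e+10*7301.8659/3.0e+08
fd = 913220.0345 Hz

913220.0345 Hz


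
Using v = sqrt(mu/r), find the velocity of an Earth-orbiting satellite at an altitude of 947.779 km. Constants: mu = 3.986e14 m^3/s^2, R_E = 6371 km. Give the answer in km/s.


r = R_E + alt = 6371.0 + 947.779 = 7318.7790 km = 7.318779e+06 m
v = sqrt(mu/r) = sqrt(3.986e14 / 7.318779e+06) = 7379.8805 m/s = 7.3799 km/s

7.3799 km/s


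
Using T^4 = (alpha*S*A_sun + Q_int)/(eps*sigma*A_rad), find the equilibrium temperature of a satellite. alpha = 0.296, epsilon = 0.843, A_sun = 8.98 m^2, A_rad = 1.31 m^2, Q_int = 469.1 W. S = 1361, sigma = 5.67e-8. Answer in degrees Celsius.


Numerator = alpha*S*A_sun + Q_int = 0.296*1361*8.98 + 469.1 = 4086.7469 W
Denominator = eps*sigma*A_rad = 0.843*5.67e-8*1.31 = 6.2615511e-08 W/K^4
T^4 = 6.5267325e+10 K^4
T = 505.4451 K = 232.2951 C

232.2951 degrees Celsius


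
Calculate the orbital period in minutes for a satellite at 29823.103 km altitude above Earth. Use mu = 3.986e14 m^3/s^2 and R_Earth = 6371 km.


r = 36194.1030 km = 3.6194103e+07 m
T = 2*pi*sqrt(r^3/mu) = 2*pi*sqrt(4.7414749e+22 / 3.986e14)
T = 68527.9828 s = 1142.1330 min

1142.1330 minutes


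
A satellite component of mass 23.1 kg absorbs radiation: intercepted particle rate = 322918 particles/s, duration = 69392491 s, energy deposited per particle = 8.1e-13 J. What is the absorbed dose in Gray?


Total energy deposited = rate * time * E_per
  = 322918 * 69392491 * 8.1e-13 = 18.1505 J
Dose = E_total / mass = 18.1505 / 23.1
Dose = 0.785738 Gy

0.7857 Gy


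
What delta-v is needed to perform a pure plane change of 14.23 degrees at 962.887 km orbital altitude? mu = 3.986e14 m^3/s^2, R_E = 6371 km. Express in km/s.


r = 7333.8870 km = 7.333887e+06 m
V = sqrt(mu/r) = 7372.2752 m/s
di = 14.23 deg = 0.2483604 rad
dV = 2*V*sin(di/2) = 2*7372.2752*sin(0.1241802)
dV = 1826.2787 m/s = 1.8263 km/s

1.8263 km/s


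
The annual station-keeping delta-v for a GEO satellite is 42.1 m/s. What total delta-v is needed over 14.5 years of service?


dV = rate * years = 42.1 * 14.5
dV = 610.4500 m/s

610.4500 m/s


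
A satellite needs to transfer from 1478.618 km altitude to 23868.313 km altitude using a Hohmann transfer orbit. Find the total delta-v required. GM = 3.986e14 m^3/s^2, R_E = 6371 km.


r1 = 7849.6180 km = 7.849618e+06 m
r2 = 30239.3130 km = 3.0239313e+07 m
dv1 = sqrt(mu/r1)*(sqrt(2*r2/(r1+r2)) - 1) = 1853.3952 m/s
dv2 = sqrt(mu/r2)*(1 - sqrt(2*r1/(r1+r2))) = 1299.7416 m/s
total dv = |dv1| + |dv2| = 1853.3952 + 1299.7416 = 3153.1369 m/s = 3.1531 km/s

3.1531 km/s


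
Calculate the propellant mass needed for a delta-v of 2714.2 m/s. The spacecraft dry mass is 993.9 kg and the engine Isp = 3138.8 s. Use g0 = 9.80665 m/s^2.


ve = Isp * g0 = 3138.8 * 9.80665 = 30781.113020 m/s
mass ratio = exp(dv/ve) = exp(2714.2/30781.113020) = 1.09218191
m_prop = m_dry * (mr - 1) = 993.9 * (1.09218191 - 1)
m_prop = 91.6196 kg

91.6196 kg


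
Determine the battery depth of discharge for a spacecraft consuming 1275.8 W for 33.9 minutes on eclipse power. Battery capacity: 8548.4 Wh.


E_used = P * t / 60 = 1275.8 * 33.9 / 60 = 720.8270 Wh
DOD = E_used / E_total * 100 = 720.8270 / 8548.4 * 100
DOD = 8.4323 %

8.4323 %


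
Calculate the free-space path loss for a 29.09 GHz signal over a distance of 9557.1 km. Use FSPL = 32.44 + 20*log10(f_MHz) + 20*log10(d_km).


f = 29.09 GHz = 29090.0000 MHz
d = 9557.1 km
FSPL = 32.44 + 20*log10(29090.0000) + 20*log10(9557.1)
FSPL = 32.44 + 89.2749 + 79.6065
FSPL = 201.3214 dB

201.3214 dB


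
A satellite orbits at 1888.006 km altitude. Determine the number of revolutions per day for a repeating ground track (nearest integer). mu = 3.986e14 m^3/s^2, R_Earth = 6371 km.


r = 8.259006e+06 m
T = 2*pi*sqrt(r^3/mu) = 7469.6954 s = 124.4949 min
revs/day = 1440 / 124.4949 = 11.5667
Rounded: 12 revolutions per day

12 revolutions per day


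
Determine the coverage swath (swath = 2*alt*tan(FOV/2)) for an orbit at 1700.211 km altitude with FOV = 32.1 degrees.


FOV = 32.1 deg = 0.5602507 rad
swath = 2 * alt * tan(FOV/2) = 2 * 1700.211 * tan(0.2801253)
swath = 2 * 1700.211 * 0.28769
swath = 978.2675 km

978.2675 km


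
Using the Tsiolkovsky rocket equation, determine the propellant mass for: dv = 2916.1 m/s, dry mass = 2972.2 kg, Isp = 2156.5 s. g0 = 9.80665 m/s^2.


ve = Isp * g0 = 2156.5 * 9.80665 = 21148.040725 m/s
mass ratio = exp(dv/ve) = exp(2916.1/21148.040725) = 1.14784910
m_prop = m_dry * (mr - 1) = 2972.2 * (1.14784910 - 1)
m_prop = 439.4371 kg

439.4371 kg


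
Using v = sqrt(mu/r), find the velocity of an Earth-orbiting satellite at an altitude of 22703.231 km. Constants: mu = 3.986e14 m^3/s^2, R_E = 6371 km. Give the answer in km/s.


r = R_E + alt = 6371.0 + 22703.231 = 29074.2310 km = 2.9074231e+07 m
v = sqrt(mu/r) = sqrt(3.986e14 / 2.9074231e+07) = 3702.6659 m/s = 3.7027 km/s

3.7027 km/s


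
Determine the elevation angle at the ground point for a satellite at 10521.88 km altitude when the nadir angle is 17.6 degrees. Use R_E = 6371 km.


r = R_E + alt = 16892.8800 km
Law of sines in the satellite / Earth-center / ground-point triangle:
  sin(nadir)/R_E = sin(90 + el)/r  =>  cos(el) = (r/R_E)*sin(nadir)
cos(el) = (16892.8800 / 6371.0000) * sin(17.6 deg) = 0.801742
el = arccos(0.801742) = 36.7032 deg
(Earth-central angle = 90 - nadir - el = 35.6968 deg)

36.7032 degrees


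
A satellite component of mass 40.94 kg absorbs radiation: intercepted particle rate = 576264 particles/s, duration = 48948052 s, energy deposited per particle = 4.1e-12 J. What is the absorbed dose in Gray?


Total energy deposited = rate * time * E_per
  = 576264 * 48948052 * 4.1e-12 = 115.6487 J
Dose = E_total / mass = 115.6487 / 40.94
Dose = 2.8248 Gy

2.8248 Gy


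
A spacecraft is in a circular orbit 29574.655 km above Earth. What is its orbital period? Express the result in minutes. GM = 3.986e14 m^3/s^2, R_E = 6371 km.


r = 35945.6550 km = 3.5945655e+07 m
T = 2*pi*sqrt(r^3/mu) = 2*pi*sqrt(4.6445025e+22 / 3.986e14)
T = 67823.5978 s = 1130.3933 min

1130.3933 minutes


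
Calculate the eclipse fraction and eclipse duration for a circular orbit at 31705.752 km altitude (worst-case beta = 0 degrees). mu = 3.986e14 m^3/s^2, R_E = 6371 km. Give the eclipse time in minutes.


r = 38076.7520 km
T = 1232.3947 min
Eclipse fraction = arcsin(R_E/r)/pi = arcsin(6371.0000/38076.7520)/pi
= arcsin(0.1673199)/pi = 0.05351129
Eclipse duration = 0.05351129 * 1232.3947 = 65.9470 min

65.9470 minutes


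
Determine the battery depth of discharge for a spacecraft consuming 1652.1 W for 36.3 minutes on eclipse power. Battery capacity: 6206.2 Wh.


E_used = P * t / 60 = 1652.1 * 36.3 / 60 = 999.5205 Wh
DOD = E_used / E_total * 100 = 999.5205 / 6206.2 * 100
DOD = 16.1052 %

16.1052 %


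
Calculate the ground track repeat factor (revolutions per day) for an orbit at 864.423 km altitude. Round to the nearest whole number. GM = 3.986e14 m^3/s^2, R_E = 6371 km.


r = 7.235423e+06 m
T = 2*pi*sqrt(r^3/mu) = 6125.0143 s = 102.0836 min
revs/day = 1440 / 102.0836 = 14.1061
Rounded: 14 revolutions per day

14 revolutions per day


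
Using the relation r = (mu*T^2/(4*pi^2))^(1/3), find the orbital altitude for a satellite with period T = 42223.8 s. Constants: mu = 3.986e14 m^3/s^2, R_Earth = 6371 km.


T = 42223.8 s
r = (mu*T^2/(4*pi^2))^(1/3) = (3.986e14 * 42223.8^2 / (4*pi^2))^(1/3)
r = 2.620781e+07 m = 26207.8099 km
alt = r - R_E = 26207.8099 - 6371 = 19836.8099 km

19836.8099 km


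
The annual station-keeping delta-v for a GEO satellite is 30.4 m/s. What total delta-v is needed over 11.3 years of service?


dV = rate * years = 30.4 * 11.3
dV = 343.5200 m/s

343.5200 m/s


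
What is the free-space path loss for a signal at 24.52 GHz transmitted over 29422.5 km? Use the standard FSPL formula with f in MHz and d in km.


f = 24.52 GHz = 24520.0000 MHz
d = 29422.5 km
FSPL = 32.44 + 20*log10(24520.0000) + 20*log10(29422.5)
FSPL = 32.44 + 87.7904 + 89.3736
FSPL = 209.6040 dB

209.6040 dB


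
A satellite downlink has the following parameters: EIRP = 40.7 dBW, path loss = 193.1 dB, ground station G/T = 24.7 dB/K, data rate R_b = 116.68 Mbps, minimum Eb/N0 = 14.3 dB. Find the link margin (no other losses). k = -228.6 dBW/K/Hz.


C/N0 = EIRP - FSPL + G/T - k = 40.7 - 193.1 + 24.7 - (-228.6)
C/N0 = 100.9000 dB-Hz
R_b = 116.68 Mbps = 1.1668e+08 bps -> 10*log10(R_b) = 80.6700 dB-Hz
Eb/N0 = C/N0 - 10*log10(R_b) = 100.9000 - 80.6700 = 20.2300 dB
Margin = Eb/N0 - Eb/N0_req = 20.2300 - 14.3 = 5.9300 dB (link closes)

5.9300 dB


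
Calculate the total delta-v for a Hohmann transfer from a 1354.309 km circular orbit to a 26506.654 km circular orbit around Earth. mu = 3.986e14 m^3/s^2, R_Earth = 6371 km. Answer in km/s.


r1 = 7725.3090 km = 7.725309e+06 m
r2 = 32877.6540 km = 3.2877654e+07 m
dv1 = sqrt(mu/r1)*(sqrt(2*r2/(r1+r2)) - 1) = 1957.9945 m/s
dv2 = sqrt(mu/r2)*(1 - sqrt(2*r1/(r1+r2))) = 1334.0243 m/s
total dv = |dv1| + |dv2| = 1957.9945 + 1334.0243 = 3292.0188 m/s = 3.2920 km/s

3.2920 km/s


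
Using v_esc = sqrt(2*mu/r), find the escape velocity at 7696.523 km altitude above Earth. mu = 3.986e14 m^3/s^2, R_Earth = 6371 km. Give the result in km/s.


r = 6371.0 + 7696.523 = 14067.5230 km = 1.4067523e+07 m
v_esc = sqrt(2*mu/r) = sqrt(2*3.986e14 / 1.4067523e+07)
v_esc = 7527.9171 m/s = 7.5279 km/s

7.5279 km/s


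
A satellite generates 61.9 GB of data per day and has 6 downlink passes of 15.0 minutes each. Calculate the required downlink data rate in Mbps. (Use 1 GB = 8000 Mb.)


total contact time = 6 * 15.0 * 60 = 5400.0000 s
data = 61.9 GB = 495200.0000 Mb
rate = 495200.0000 / 5400.0000 = 91.7037 Mbps

91.7037 Mbps


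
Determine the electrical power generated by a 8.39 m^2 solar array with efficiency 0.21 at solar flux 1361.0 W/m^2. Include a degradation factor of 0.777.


P = area * eta * S * degradation
P = 8.39 * 0.21 * 1361.0 * 0.777
P = 1863.2040 W

1863.2040 W


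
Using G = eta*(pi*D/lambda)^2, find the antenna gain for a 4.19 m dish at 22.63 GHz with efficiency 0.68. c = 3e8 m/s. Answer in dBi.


lambda = c/f = 3e8 / 2.263e+10 = 0.01325674 m
G = eta*(pi*D/lambda)^2 = 0.68*(pi*4.19/0.01325674)^2
G = 670445.2257 (linear)
G = 10*log10(670445.2257) = 58.2636 dBi

58.2636 dBi


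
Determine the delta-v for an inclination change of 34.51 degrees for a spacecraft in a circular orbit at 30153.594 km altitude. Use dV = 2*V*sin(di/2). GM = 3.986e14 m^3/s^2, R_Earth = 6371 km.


r = 36524.5940 km = 3.6524594e+07 m
V = sqrt(mu/r) = 3303.5125 m/s
di = 34.51 deg = 0.6023131 rad
dV = 2*V*sin(di/2) = 2*3303.5125*sin(0.3011566)
dV = 1959.8082 m/s = 1.9598 km/s

1.9598 km/s


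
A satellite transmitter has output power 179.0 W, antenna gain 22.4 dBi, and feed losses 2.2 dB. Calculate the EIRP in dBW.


Pt = 179.0 W = 22.5285 dBW
EIRP = Pt_dBW + Gt - losses = 22.5285 + 22.4 - 2.2 = 42.7285 dBW

42.7285 dBW


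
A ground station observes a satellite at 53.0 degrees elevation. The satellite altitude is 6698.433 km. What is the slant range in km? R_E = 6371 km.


h = 6698.433 km, el = 53.0 deg
d = -R_E*sin(el) + sqrt((R_E*sin(el))^2 + 2*R_E*h + h^2)
d = -6371.0000*sin(0.9250245) + sqrt((6371.0000*0.7986355)^2 + 2*6371.0000*6698.433 + 6698.433^2)
d = 7406.2627 km

7406.2627 km


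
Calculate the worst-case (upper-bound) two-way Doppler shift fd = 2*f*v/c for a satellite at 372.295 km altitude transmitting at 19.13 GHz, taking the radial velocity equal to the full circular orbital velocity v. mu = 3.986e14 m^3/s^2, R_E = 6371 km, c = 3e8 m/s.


r = 6.743295e+06 m
v = sqrt(mu/r) = 7688.3398 m/s (worst-case radial velocity)
f = 19.13 GHz = 1.913e+10 Hz
fd = 2*f*v/c = 2*1.913e+10*7688.3398/3.0e+08
fd = 980519.5981 Hz

980519.5981 Hz


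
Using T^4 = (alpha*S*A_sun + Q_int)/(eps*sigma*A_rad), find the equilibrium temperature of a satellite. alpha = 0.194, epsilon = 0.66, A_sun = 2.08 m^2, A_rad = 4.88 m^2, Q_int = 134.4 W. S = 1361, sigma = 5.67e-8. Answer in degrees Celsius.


Numerator = alpha*S*A_sun + Q_int = 0.194*1361*2.08 + 134.4 = 683.5907 W
Denominator = eps*sigma*A_rad = 0.66*5.67e-8*4.88 = 1.8261936e-07 W/K^4
T^4 = 3.7432544e+09 K^4
T = 247.3502 K = -25.7998 C

-25.7998 degrees Celsius


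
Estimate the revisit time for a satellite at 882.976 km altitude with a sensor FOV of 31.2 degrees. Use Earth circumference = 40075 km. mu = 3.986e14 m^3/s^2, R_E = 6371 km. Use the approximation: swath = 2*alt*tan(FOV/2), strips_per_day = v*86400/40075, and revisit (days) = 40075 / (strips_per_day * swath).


swath = 2*882.976*tan(0.2722714) = 493.0627 km
v = sqrt(mu/r) = 7412.7711 m/s = 7.4128 km/s
strips/day = v*86400/40075 = 7.4128*86400/40075 = 15.9816
coverage/day = strips * swath = 15.9816 * 493.0627 = 7879.9401 km
revisit = 40075 / 7879.9401 = 5.0857 days

5.0857 days


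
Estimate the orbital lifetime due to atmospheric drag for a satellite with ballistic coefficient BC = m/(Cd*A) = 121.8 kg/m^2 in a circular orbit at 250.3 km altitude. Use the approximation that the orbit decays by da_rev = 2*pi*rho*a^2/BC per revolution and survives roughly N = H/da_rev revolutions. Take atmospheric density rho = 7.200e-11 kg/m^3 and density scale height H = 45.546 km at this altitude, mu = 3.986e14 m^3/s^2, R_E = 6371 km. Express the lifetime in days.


a = R_E + alt = 6621.3000 km = 6.6213e+06 m
da_rev = 2*pi*rho*a^2/BC = 2*pi*7.200e-11*(6.6213e+06)^2/121.8 = 162.836443 m per revolution
N = H/da_rev = 45546.0000 m / 162.836443 m = 279.7040 revolutions
P = 2*pi*sqrt(a^3/mu) = 5361.9915 s
lifetime = N*P = 279.7040 * 5361.9915 = 1.4997703e+06 s = 17.3585 days

17.3585 days


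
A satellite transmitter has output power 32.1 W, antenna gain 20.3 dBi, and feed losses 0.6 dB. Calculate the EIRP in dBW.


Pt = 32.1 W = 15.0651 dBW
EIRP = Pt_dBW + Gt - losses = 15.0651 + 20.3 - 0.6 = 34.7651 dBW

34.7651 dBW


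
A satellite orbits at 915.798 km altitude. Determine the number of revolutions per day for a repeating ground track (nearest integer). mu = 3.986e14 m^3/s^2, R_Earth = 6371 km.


r = 7.286798e+06 m
T = 2*pi*sqrt(r^3/mu) = 6190.3659 s = 103.1728 min
revs/day = 1440 / 103.1728 = 13.9572
Rounded: 14 revolutions per day

14 revolutions per day


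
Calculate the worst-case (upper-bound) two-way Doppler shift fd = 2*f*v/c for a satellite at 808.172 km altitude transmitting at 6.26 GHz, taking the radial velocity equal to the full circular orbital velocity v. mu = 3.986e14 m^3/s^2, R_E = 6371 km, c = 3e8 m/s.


r = 7.179172e+06 m
v = sqrt(mu/r) = 7451.2900 m/s (worst-case radial velocity)
f = 6.26 GHz = 6.26e+09 Hz
fd = 2*f*v/c = 2*6.26e+09*7451.2900/3.0e+08
fd = 310967.1706 Hz

310967.1706 Hz


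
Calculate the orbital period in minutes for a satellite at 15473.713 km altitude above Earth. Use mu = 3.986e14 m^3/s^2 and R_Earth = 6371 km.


r = 21844.7130 km = 2.1844713e+07 m
T = 2*pi*sqrt(r^3/mu) = 2*pi*sqrt(1.0424111e+22 / 3.986e14)
T = 32131.4805 s = 535.5247 min

535.5247 minutes


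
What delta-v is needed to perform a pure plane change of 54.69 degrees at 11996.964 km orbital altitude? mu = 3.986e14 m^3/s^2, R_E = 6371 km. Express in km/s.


r = 18367.9640 km = 1.8367964e+07 m
V = sqrt(mu/r) = 4658.4146 m/s
di = 54.69 deg = 0.9545206 rad
dV = 2*V*sin(di/2) = 2*4658.4146*sin(0.4772603)
dV = 4279.6606 m/s = 4.2797 km/s

4.2797 km/s


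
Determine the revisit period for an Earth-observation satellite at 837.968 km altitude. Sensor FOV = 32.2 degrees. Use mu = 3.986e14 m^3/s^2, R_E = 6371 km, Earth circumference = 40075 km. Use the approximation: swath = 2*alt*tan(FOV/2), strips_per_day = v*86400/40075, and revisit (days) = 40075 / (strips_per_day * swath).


swath = 2*837.968*tan(0.280998) = 483.7341 km
v = sqrt(mu/r) = 7435.8753 m/s = 7.4359 km/s
strips/day = v*86400/40075 = 7.4359*86400/40075 = 16.0314
coverage/day = strips * swath = 16.0314 * 483.7341 = 7754.9497 km
revisit = 40075 / 7754.9497 = 5.1677 days

5.1677 days


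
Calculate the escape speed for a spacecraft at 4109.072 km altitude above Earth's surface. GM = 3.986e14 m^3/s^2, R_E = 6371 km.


r = 6371.0 + 4109.072 = 10480.0720 km = 1.0480072e+07 m
v_esc = sqrt(2*mu/r) = sqrt(2*3.986e14 / 1.0480072e+07)
v_esc = 8721.7074 m/s = 8.7217 km/s

8.7217 km/s


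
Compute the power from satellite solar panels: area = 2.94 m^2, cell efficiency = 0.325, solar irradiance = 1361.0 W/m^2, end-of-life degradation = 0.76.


P = area * eta * S * degradation
P = 2.94 * 0.325 * 1361.0 * 0.76
P = 988.3310 W

988.3310 W


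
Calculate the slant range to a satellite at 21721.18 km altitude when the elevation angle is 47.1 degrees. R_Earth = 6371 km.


h = 21721.18 km, el = 47.1 deg
d = -R_E*sin(el) + sqrt((R_E*sin(el))^2 + 2*R_E*h + h^2)
d = -6371.0000*sin(0.8220501) + sqrt((6371.0000*0.7325429)^2 + 2*6371.0000*21721.18 + 21721.18^2)
d = 23088.3671 km

23088.3671 km


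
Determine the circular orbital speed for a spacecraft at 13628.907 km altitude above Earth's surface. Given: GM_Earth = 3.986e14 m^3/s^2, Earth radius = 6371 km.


r = R_E + alt = 6371.0 + 13628.907 = 19999.9070 km = 1.9999907e+07 m
v = sqrt(mu/r) = sqrt(3.986e14 / 1.9999907e+07) = 4464.3132 m/s = 4.4643 km/s

4.4643 km/s


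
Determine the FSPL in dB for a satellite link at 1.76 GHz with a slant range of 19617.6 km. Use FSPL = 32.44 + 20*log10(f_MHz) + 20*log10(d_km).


f = 1.76 GHz = 1760.0000 MHz
d = 19617.6 km
FSPL = 32.44 + 20*log10(1760.0000) + 20*log10(19617.6)
FSPL = 32.44 + 64.9103 + 85.8529
FSPL = 183.2032 dB

183.2032 dB


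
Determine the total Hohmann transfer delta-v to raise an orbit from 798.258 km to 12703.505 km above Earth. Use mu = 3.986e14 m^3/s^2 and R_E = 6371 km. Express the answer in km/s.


r1 = 7169.2580 km = 7.169258e+06 m
r2 = 19074.5050 km = 1.9074505e+07 m
dv1 = sqrt(mu/r1)*(sqrt(2*r2/(r1+r2)) - 1) = 1533.5687 m/s
dv2 = sqrt(mu/r2)*(1 - sqrt(2*r1/(r1+r2))) = 1192.3796 m/s
total dv = |dv1| + |dv2| = 1533.5687 + 1192.3796 = 2725.9483 m/s = 2.7259 km/s

2.7259 km/s


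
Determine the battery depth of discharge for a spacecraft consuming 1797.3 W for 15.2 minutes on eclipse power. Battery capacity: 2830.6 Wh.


E_used = P * t / 60 = 1797.3 * 15.2 / 60 = 455.3160 Wh
DOD = E_used / E_total * 100 = 455.3160 / 2830.6 * 100
DOD = 16.0855 %

16.0855 %


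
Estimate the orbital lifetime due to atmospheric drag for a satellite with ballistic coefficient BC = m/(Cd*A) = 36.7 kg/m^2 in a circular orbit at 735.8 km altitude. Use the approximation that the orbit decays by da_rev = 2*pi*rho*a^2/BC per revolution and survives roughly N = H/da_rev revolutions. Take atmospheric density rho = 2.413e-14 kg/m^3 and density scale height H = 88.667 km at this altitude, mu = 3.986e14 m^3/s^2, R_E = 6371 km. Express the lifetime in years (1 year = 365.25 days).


a = R_E + alt = 7106.8000 km = 7.1068e+06 m
da_rev = 2*pi*rho*a^2/BC = 2*pi*2.413e-14*(7.1068e+06)^2/36.7 = 0.208650444 m per revolution
N = H/da_rev = 88667.0000 m / 0.208650444 m = 424954.7630 revolutions
P = 2*pi*sqrt(a^3/mu) = 5962.4172 s
lifetime = N*P = 424954.7630 * 5962.4172 = 2.5337576e+09 s = 29325.8981 days
years = 29325.8981 / 365.25 = 80.2899 years

80.2899 years


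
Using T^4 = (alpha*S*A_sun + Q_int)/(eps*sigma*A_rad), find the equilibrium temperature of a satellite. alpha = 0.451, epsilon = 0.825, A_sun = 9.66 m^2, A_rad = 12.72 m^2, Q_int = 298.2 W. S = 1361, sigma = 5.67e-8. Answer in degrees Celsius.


Numerator = alpha*S*A_sun + Q_int = 0.451*1361*9.66 + 298.2 = 6227.6143 W
Denominator = eps*sigma*A_rad = 0.825*5.67e-8*12.72 = 5.950098e-07 W/K^4
T^4 = 1.0466406e+10 K^4
T = 319.8522 K = 46.7022 C

46.7022 degrees Celsius


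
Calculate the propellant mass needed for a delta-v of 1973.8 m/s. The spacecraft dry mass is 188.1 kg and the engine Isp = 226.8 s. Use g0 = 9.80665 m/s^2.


ve = Isp * g0 = 226.8 * 9.80665 = 2224.148220 m/s
mass ratio = exp(dv/ve) = exp(1973.8/2224.148220) = 2.42890577
m_prop = m_dry * (mr - 1) = 188.1 * (2.42890577 - 1)
m_prop = 268.7772 kg

268.7772 kg


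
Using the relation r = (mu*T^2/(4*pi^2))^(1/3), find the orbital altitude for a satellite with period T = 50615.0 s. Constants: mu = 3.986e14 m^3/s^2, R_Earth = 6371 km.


T = 50615.0 s
r = (mu*T^2/(4*pi^2))^(1/3) = (3.986e14 * 50615.0^2 / (4*pi^2))^(1/3)
r = 2.9574132e+07 m = 29574.1324 km
alt = r - R_E = 29574.1324 - 6371 = 23203.1324 km

23203.1324 km


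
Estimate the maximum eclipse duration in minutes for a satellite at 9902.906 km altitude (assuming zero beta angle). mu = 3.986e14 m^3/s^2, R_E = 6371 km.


r = 16273.9060 km
T = 344.3481 min
Eclipse fraction = arcsin(R_E/r)/pi = arcsin(6371.0000/16273.9060)/pi
= arcsin(0.3914856)/pi = 0.1280387
Eclipse duration = 0.1280387 * 344.3481 = 44.0899 min

44.0899 minutes


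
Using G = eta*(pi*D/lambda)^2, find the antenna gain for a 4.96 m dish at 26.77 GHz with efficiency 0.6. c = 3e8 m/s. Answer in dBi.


lambda = c/f = 3e8 / 2.677e+10 = 0.01120657 m
G = eta*(pi*D/lambda)^2 = 0.6*(pi*4.96/0.01120657)^2
G = 1.1600283e+06 (linear)
G = 10*log10(1.1600283e+06) = 60.6447 dBi

60.6447 dBi


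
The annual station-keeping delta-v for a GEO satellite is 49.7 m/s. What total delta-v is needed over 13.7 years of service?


dV = rate * years = 49.7 * 13.7
dV = 680.8900 m/s

680.8900 m/s


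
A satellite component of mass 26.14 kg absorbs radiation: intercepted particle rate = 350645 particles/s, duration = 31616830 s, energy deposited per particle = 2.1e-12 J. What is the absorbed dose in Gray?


Total energy deposited = rate * time * E_per
  = 350645 * 31616830 * 2.1e-12 = 23.2812 J
Dose = E_total / mass = 23.2812 / 26.14
Dose = 0.8906349 Gy

0.8906 Gy


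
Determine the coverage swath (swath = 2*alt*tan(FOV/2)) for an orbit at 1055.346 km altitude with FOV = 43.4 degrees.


FOV = 43.4 deg = 0.7574729 rad
swath = 2 * alt * tan(FOV/2) = 2 * 1055.346 * tan(0.3787364)
swath = 2 * 1055.346 * 0.3979483
swath = 839.9464 km

839.9464 km


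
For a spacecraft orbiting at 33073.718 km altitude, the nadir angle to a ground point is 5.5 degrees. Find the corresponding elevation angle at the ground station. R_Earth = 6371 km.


r = R_E + alt = 39444.7180 km
Law of sines in the satellite / Earth-center / ground-point triangle:
  sin(nadir)/R_E = sin(90 + el)/r  =>  cos(el) = (r/R_E)*sin(nadir)
cos(el) = (39444.7180 / 6371.0000) * sin(5.5 deg) = 0.593409
el = arccos(0.593409) = 53.6007 deg
(Earth-central angle = 90 - nadir - el = 30.8993 deg)

53.6007 degrees


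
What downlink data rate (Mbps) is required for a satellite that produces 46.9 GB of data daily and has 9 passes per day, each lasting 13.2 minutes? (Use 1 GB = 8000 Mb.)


total contact time = 9 * 13.2 * 60 = 7128.0000 s
data = 46.9 GB = 375200.0000 Mb
rate = 375200.0000 / 7128.0000 = 52.6375 Mbps

52.6375 Mbps


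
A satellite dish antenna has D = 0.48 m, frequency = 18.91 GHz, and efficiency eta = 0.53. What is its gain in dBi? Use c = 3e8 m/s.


lambda = c/f = 3e8 / 1.891e+10 = 0.01586462 m
G = eta*(pi*D/lambda)^2 = 0.53*(pi*0.48/0.01586462)^2
G = 4788.4906 (linear)
G = 10*log10(4788.4906) = 36.8020 dBi

36.8020 dBi


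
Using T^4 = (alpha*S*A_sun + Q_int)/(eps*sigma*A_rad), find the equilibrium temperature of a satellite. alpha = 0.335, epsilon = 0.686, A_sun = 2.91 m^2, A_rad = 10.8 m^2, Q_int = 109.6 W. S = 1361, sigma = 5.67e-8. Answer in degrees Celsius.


Numerator = alpha*S*A_sun + Q_int = 0.335*1361*2.91 + 109.6 = 1436.3709 W
Denominator = eps*sigma*A_rad = 0.686*5.67e-8*10.8 = 4.2007896e-07 W/K^4
T^4 = 3.4192878e+09 K^4
T = 241.8154 K = -31.3346 C

-31.3346 degrees Celsius


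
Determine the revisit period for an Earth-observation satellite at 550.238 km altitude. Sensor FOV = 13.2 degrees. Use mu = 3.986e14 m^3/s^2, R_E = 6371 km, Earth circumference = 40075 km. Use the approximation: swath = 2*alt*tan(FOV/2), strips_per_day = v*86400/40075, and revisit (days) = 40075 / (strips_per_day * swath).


swath = 2*550.238*tan(0.1151917) = 127.3294 km
v = sqrt(mu/r) = 7588.8637 m/s = 7.5889 km/s
strips/day = v*86400/40075 = 7.5889*86400/40075 = 16.3613
coverage/day = strips * swath = 16.3613 * 127.3294 = 2083.2708 km
revisit = 40075 / 2083.2708 = 19.2366 days

19.2366 days


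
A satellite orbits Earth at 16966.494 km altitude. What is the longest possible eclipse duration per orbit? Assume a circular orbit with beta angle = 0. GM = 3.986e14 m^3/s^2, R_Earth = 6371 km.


r = 23337.4940 km
T = 591.3455 min
Eclipse fraction = arcsin(R_E/r)/pi = arcsin(6371.0000/23337.4940)/pi
= arcsin(0.2729942)/pi = 0.08801398
Eclipse duration = 0.08801398 * 591.3455 = 52.0467 min

52.0467 minutes


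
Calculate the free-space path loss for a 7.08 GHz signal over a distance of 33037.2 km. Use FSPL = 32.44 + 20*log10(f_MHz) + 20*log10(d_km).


f = 7.08 GHz = 7080.0000 MHz
d = 33037.2 km
FSPL = 32.44 + 20*log10(7080.0000) + 20*log10(33037.2)
FSPL = 32.44 + 77.0007 + 90.3801
FSPL = 199.8207 dB

199.8207 dB


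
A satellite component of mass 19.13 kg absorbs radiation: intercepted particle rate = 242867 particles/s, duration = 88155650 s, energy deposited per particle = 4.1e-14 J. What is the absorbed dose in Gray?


Total energy deposited = rate * time * E_per
  = 242867 * 88155650 * 4.1e-14 = 0.877814 J
Dose = E_total / mass = 0.877814 / 19.13
Dose = 0.04588678 Gy

0.0459 Gy


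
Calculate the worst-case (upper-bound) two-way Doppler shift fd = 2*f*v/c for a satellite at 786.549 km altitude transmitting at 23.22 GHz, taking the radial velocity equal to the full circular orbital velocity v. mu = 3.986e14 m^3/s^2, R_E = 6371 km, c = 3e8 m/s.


r = 7.157549e+06 m
v = sqrt(mu/r) = 7462.5367 m/s (worst-case radial velocity)
f = 23.22 GHz = 2.322e+10 Hz
fd = 2*f*v/c = 2*2.322e+10*7462.5367/3.0e+08
fd = 1.1552007e+06 Hz

1.1552e+06 Hz


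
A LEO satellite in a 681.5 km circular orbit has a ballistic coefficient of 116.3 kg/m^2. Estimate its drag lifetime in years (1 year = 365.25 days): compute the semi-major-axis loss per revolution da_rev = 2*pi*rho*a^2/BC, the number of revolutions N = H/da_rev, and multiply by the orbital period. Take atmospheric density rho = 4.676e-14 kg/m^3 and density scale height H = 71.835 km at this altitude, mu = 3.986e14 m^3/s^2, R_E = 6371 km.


a = R_E + alt = 7052.5000 km = 7.0525e+06 m
da_rev = 2*pi*rho*a^2/BC = 2*pi*4.676e-14*(7.0525e+06)^2/116.3 = 0.125649523 m per revolution
N = H/da_rev = 71835.0000 m / 0.125649523 m = 571709.2913 revolutions
P = 2*pi*sqrt(a^3/mu) = 5894.2135 s
lifetime = N*P = 571709.2913 * 5894.2135 = 3.3697766e+09 s = 39002.0443 days
years = 39002.0443 / 365.25 = 106.7818 years

106.7818 years


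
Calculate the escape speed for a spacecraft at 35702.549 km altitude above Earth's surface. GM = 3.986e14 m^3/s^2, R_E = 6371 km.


r = 6371.0 + 35702.549 = 42073.5490 km = 4.2073549e+07 m
v_esc = sqrt(2*mu/r) = sqrt(2*3.986e14 / 4.2073549e+07)
v_esc = 4352.9038 m/s = 4.3529 km/s

4.3529 km/s


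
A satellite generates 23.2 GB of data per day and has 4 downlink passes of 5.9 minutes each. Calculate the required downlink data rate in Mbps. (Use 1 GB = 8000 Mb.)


total contact time = 4 * 5.9 * 60 = 1416.0000 s
data = 23.2 GB = 185600.0000 Mb
rate = 185600.0000 / 1416.0000 = 131.0734 Mbps

131.0734 Mbps


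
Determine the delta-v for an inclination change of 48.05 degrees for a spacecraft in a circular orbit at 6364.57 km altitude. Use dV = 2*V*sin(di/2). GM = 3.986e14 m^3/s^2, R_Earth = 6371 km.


r = 12735.5700 km = 1.273557e+07 m
V = sqrt(mu/r) = 5594.4765 m/s
di = 48.05 deg = 0.8386307 rad
dV = 2*V*sin(di/2) = 2*5594.4765*sin(0.4193154)
dV = 4555.4168 m/s = 4.5554 km/s

4.5554 km/s


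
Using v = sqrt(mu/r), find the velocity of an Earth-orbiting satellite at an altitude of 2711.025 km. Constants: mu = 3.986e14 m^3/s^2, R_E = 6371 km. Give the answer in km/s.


r = R_E + alt = 6371.0 + 2711.025 = 9082.0250 km = 9.082025e+06 m
v = sqrt(mu/r) = sqrt(3.986e14 / 9.082025e+06) = 6624.8691 m/s = 6.6249 km/s

6.6249 km/s


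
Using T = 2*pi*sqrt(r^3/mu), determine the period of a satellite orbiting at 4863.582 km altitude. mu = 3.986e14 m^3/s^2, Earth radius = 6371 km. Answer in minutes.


r = 11234.5820 km = 1.1234582e+07 m
T = 2*pi*sqrt(r^3/mu) = 2*pi*sqrt(1.4179821e+21 / 3.986e14)
T = 11850.7708 s = 197.5128 min

197.5128 minutes


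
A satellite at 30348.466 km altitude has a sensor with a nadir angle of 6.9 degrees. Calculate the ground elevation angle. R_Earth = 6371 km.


r = R_E + alt = 36719.4660 km
Law of sines in the satellite / Earth-center / ground-point triangle:
  sin(nadir)/R_E = sin(90 + el)/r  =>  cos(el) = (r/R_E)*sin(nadir)
cos(el) = (36719.4660 / 6371.0000) * sin(6.9 deg) = 0.6924126
el = arccos(0.6924126) = 46.1786 deg
(Earth-central angle = 90 - nadir - el = 36.9214 deg)

46.1786 degrees


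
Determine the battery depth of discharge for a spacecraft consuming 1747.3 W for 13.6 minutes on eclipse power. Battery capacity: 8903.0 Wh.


E_used = P * t / 60 = 1747.3 * 13.6 / 60 = 396.0547 Wh
DOD = E_used / E_total * 100 = 396.0547 / 8903.0 * 100
DOD = 4.4486 %

4.4486 %


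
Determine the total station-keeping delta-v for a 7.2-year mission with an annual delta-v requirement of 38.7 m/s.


dV = rate * years = 38.7 * 7.2
dV = 278.6400 m/s

278.6400 m/s


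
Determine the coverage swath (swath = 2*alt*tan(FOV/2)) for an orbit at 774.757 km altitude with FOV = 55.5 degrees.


FOV = 55.5 deg = 0.9686577 rad
swath = 2 * alt * tan(FOV/2) = 2 * 774.757 * tan(0.4843289)
swath = 2 * 774.757 * 0.5261255
swath = 815.2388 km

815.2388 km


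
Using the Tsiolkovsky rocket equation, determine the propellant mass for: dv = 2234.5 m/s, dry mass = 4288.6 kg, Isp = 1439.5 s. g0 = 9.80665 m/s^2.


ve = Isp * g0 = 1439.5 * 9.80665 = 14116.672675 m/s
mass ratio = exp(dv/ve) = exp(2234.5/14116.672675) = 1.17150355
m_prop = m_dry * (mr - 1) = 4288.6 * (1.17150355 - 1)
m_prop = 735.5101 kg

735.5101 kg


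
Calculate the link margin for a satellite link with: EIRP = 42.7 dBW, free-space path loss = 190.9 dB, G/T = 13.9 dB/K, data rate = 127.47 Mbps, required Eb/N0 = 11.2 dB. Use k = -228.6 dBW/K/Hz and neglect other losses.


C/N0 = EIRP - FSPL + G/T - k = 42.7 - 190.9 + 13.9 - (-228.6)
C/N0 = 94.3000 dB-Hz
R_b = 127.47 Mbps = 1.2747e+08 bps -> 10*log10(R_b) = 81.0541 dB-Hz
Eb/N0 = C/N0 - 10*log10(R_b) = 94.3000 - 81.0541 = 13.2459 dB
Margin = Eb/N0 - Eb/N0_req = 13.2459 - 11.2 = 2.0459 dB (link closes)

2.0459 dB


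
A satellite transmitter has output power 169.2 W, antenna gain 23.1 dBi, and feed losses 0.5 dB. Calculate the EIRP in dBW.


Pt = 169.2 W = 22.2840 dBW
EIRP = Pt_dBW + Gt - losses = 22.2840 + 23.1 - 0.5 = 44.8840 dBW

44.8840 dBW


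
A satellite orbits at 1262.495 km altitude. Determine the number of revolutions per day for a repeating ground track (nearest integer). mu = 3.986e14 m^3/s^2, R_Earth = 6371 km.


r = 7.633495e+06 m
T = 2*pi*sqrt(r^3/mu) = 6637.3751 s = 110.6229 min
revs/day = 1440 / 110.6229 = 13.0172
Rounded: 13 revolutions per day

13 revolutions per day


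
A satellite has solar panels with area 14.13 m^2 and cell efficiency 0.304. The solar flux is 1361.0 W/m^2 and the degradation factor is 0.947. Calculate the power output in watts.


P = area * eta * S * degradation
P = 14.13 * 0.304 * 1361.0 * 0.947
P = 5536.3540 W

5536.3540 W


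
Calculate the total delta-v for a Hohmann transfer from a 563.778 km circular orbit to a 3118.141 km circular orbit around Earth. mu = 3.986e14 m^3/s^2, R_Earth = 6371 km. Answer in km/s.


r1 = 6934.7780 km = 6.934778e+06 m
r2 = 9489.1410 km = 9.489141e+06 m
dv1 = sqrt(mu/r1)*(sqrt(2*r2/(r1+r2)) - 1) = 568.2633 m/s
dv2 = sqrt(mu/r2)*(1 - sqrt(2*r1/(r1+r2))) = 525.2873 m/s
total dv = |dv1| + |dv2| = 568.2633 + 525.2873 = 1093.5506 m/s = 1.0936 km/s

1.0936 km/s


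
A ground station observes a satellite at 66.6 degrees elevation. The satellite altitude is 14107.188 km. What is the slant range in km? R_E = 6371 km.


h = 14107.188 km, el = 66.6 deg
d = -R_E*sin(el) + sqrt((R_E*sin(el))^2 + 2*R_E*h + h^2)
d = -6371.0000*sin(1.1624) + sqrt((6371.0000*0.9177546)^2 + 2*6371.0000*14107.188 + 14107.188^2)
d = 14474.2580 km

14474.2580 km


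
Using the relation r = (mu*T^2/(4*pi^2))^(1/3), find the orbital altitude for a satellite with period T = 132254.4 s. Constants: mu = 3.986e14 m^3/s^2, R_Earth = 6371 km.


T = 132254.4 s
r = (mu*T^2/(4*pi^2))^(1/3) = (3.986e14 * 132254.4^2 / (4*pi^2))^(1/3)
r = 5.6104704e+07 m = 56104.7036 km
alt = r - R_E = 56104.7036 - 6371 = 49733.7036 km

49733.7036 km


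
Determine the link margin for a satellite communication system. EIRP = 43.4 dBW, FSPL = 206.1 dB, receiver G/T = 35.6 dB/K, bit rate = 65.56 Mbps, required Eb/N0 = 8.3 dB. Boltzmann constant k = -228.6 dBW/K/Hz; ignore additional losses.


C/N0 = EIRP - FSPL + G/T - k = 43.4 - 206.1 + 35.6 - (-228.6)
C/N0 = 101.5000 dB-Hz
R_b = 65.56 Mbps = 6.556e+07 bps -> 10*log10(R_b) = 78.1664 dB-Hz
Eb/N0 = C/N0 - 10*log10(R_b) = 101.5000 - 78.1664 = 23.3336 dB
Margin = Eb/N0 - Eb/N0_req = 23.3336 - 8.3 = 15.0336 dB (link closes)

15.0336 dB


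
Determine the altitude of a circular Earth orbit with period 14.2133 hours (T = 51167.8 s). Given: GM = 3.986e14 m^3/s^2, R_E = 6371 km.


T = 51167.8 s
r = (mu*T^2/(4*pi^2))^(1/3) = (3.986e14 * 51167.8^2 / (4*pi^2))^(1/3)
r = 2.9789075e+07 m = 29789.0748 km
alt = r - R_E = 29789.0748 - 6371 = 23418.0748 km

23418.0748 km


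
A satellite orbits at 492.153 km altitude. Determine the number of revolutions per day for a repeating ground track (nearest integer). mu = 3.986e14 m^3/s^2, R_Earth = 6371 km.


r = 6.863153e+06 m
T = 2*pi*sqrt(r^3/mu) = 5658.4404 s = 94.3073 min
revs/day = 1440 / 94.3073 = 15.2692
Rounded: 15 revolutions per day

15 revolutions per day


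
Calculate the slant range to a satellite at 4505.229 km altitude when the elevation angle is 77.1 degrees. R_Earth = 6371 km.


h = 4505.229 km, el = 77.1 deg
d = -R_E*sin(el) + sqrt((R_E*sin(el))^2 + 2*R_E*h + h^2)
d = -6371.0000*sin(1.3456) + sqrt((6371.0000*0.9747612)^2 + 2*6371.0000*4505.229 + 4505.229^2)
d = 4572.6228 km

4572.6228 km
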